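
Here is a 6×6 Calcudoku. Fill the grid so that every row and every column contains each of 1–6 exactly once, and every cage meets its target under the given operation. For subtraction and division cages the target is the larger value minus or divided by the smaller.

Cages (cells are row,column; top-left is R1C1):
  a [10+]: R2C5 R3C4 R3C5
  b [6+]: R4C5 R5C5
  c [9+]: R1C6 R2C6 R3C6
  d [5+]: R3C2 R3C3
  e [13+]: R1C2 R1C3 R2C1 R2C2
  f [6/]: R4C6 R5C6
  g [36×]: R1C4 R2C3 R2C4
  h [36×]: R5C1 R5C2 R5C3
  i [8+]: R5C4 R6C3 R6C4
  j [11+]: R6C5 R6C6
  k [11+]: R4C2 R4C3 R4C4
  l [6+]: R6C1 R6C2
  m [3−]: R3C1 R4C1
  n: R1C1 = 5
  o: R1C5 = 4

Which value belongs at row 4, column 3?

5

N is a freebie; hence R1C1 = 5.
O is a freebie, which forces R1C5 = 4.
In row 5, 4 can only go at R5C4, so R5C4 = 4.
In row 5, 5 can only go at R5C5, so R5C5 = 5.
5 is placed in column 5, so R4C5 = 1.
Row 4 now contains 1, which forces R4C6 = 6.
Column 6 already has 6; hence R5C6 = 1.
5 is placed in column 5; hence R6C5 = 6.
The two cells of cage j must have sum 11, which forces R6C6 = 5.
The 3 cells of cage a must have sum 10; hence R3C4 = 5.
Column 4 now contains 5, so R4C4 = 2.
The only place for 5 in row 2 is R2C2.
Column 2 already has 5, so R4C2 = 4.
The 3 cells of cage k must have sum 11, leaving R4C3 = 5.
4 is placed in column 2, so R6C2 = 2.
Cage m needs two cells with difference 3, leaving R3C1 = 6.
Row 4 now contains 4, leaving R4C1 = 3.
Column 1 now contains 3; hence R5C1 = 2.
Row 6 now contains 2, leaving R6C1 = 4.
Column 1 already has 4, leaving R2C1 = 1.
The 3 cells of cage g must have product 36, so R2C3 = 2.
Row 2 now contains 2, so R2C5 = 3.
Row 2 now contains 3; hence R2C6 = 4.
Column 3 already has 2, so R3C3 = 4.
3 is placed in column 5, so R3C5 = 2.
Row 3 now contains 2, so R3C6 = 3.
Cage g needs product 36, so R1C4 = 3.
3 is placed in column 6, so R1C6 = 2.
Row 2 now contains 3, leaving R2C4 = 6.
Row 3 now contains 3, leaving R3C2 = 1.
3 is placed in column 4; hence R6C4 = 1.
Column 2 already has 1, leaving R1C2 = 6.
The 4 cells of cage e must have sum 13; hence R1C3 = 1.
6 is placed in column 2, leaving R5C2 = 3.
Row 5 now contains 3, which forces R5C3 = 6.
Row 6 now contains 1; hence R6C3 = 3.
Completed grid: 5 6 1 3 4 2 / 1 5 2 6 3 4 / 6 1 4 5 2 3 / 3 4 5 2 1 6 / 2 3 6 4 5 1 / 4 2 3 1 6 5.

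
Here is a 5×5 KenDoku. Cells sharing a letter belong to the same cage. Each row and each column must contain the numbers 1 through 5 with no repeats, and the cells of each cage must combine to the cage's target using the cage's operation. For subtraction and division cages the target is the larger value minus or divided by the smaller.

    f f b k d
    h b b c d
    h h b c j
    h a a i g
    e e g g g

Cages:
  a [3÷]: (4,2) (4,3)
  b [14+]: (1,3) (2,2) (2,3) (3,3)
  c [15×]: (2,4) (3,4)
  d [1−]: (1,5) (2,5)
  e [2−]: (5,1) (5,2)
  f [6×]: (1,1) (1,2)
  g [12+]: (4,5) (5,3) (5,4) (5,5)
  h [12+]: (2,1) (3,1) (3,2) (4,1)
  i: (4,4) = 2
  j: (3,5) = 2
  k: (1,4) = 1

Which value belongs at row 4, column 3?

Cage k is given, which forces (1,4) = 1.
Cage j is a single given cell; hence (3,5) = 2.
Cage i is given, leaving (4,4) = 2.
In column 4, 4 can only go at (5,4), so (5,4) = 4.
In row 5, 2 can only go at (5,3), so (5,3) = 2.
In row 4, 4 can only go at (4,1), so (4,1) = 4.
Row 4 needs a 5, and only (4,5) is open for it.
5 is placed in column 5, which forces (5,5) = 1.
The only place for 5 in row 1 is (1,3).
The only place for 4 in row 1 is (1,5).
4 is placed in column 5, so (2,5) = 3.
3 is placed in row 2, which forces (2,4) = 5.
Cage c's pair has product 15, which forces (3,4) = 3.
Cage h has sum 12, leaving (2,1) = 2.
The 4 cells of cage b must have sum 14, so (2,2) = 4.
Cage b has sum 14, which forces (2,3) = 1.
Row 3 now contains 3, so (3,3) = 4.
1 is placed in column 3, leaving (4,3) = 3.
Column 1 already has 2, which forces (1,1) = 3.
Cage f needs two cells with product 6, which forces (1,2) = 2.
Row 4 now contains 3; hence (4,2) = 1.
Column 1 now contains 3, so (5,1) = 5.
Row 5 already has 5, which forces (5,2) = 3.
5 is placed in column 1, so (3,1) = 1.
Column 2 already has 1, which forces (3,2) = 5.
Completed grid: 3 2 5 1 4 / 2 4 1 5 3 / 1 5 4 3 2 / 4 1 3 2 5 / 5 3 2 4 1.

3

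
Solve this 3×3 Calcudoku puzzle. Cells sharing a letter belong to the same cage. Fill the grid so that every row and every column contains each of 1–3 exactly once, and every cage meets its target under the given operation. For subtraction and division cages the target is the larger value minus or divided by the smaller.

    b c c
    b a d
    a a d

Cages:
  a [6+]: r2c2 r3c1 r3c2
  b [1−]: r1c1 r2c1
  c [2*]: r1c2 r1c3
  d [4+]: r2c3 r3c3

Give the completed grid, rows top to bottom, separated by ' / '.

In row 1, 3 can only go at r1c1, so r1c1 = 3.
The two cells of cage b must have difference 1; hence r2c1 = 2.
Column 1 already has 2; hence r3c1 = 1.
1 is placed in row 3, so r3c3 = 3.
The 3 cells of cage a must have sum 6, leaving r2c2 = 3.
Column 3 now contains 3, leaving r2c3 = 1.
3 is placed in row 3; hence r3c2 = 2.
Column 2 already has 2; hence r1c2 = 1.
Column 3 now contains 1, which forces r1c3 = 2.

3 1 2 / 2 3 1 / 1 2 3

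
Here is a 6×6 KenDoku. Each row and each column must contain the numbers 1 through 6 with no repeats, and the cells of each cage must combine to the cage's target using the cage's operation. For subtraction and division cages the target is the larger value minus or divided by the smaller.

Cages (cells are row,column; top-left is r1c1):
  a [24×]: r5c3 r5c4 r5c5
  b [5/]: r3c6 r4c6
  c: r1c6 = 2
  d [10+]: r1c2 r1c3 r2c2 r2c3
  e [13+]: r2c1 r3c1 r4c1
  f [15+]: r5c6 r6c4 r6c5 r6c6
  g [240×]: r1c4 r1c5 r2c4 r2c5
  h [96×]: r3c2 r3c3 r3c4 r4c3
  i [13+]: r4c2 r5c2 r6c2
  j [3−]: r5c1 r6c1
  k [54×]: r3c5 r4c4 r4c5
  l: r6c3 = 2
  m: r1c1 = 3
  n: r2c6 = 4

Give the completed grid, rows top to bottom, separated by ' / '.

3 1 5 6 4 2 / 6 3 1 2 5 4 / 2 4 6 1 3 5 / 5 2 4 3 6 1 / 1 5 3 4 2 6 / 4 6 2 5 1 3

Cage m is a single given cell, which forces r1c1 = 3.
C is a freebie, which forces r1c6 = 2.
N is a freebie, which forces r2c6 = 4.
Cage k needs product 54, leaving r3c5 = 3.
Cage k needs product 54, which forces r4c4 = 3.
The 3 cells of cage k must have product 54; hence r4c5 = 6.
Cage l is a single given cell, which forces r6c3 = 2.
Column 3 already has 2, leaving r4c3 = 4.
In row 3, 2 can only go at r3c1, so r3c1 = 2.
Cage e has sum 13; hence r2c1 = 6.
2 is placed in column 1, so r4c1 = 5.
5 is placed in row 4, leaving r4c2 = 2.
5 is placed in row 4; hence r4c6 = 1.
Cage g needs product 240, leaving r1c4 = 6.
Cage g has product 240, so r1c5 = 4.
Column 6 already has 1; hence r3c6 = 5.
The 3 cells of cage a must have product 24, which forces r5c4 = 4.
Cage h needs product 96; hence r3c2 = 4.
The 4 cells of cage h must have product 96, so r3c3 = 6.
Column 4 already has 4, which forces r3c4 = 1.
Row 5 now contains 4, leaving r5c1 = 1.
Column 3 already has 6, which forces r5c3 = 3.
Row 5 already has 1, leaving r5c5 = 2.
Row 5 already has 3, so r5c6 = 6.
Cage j's pair has difference 3, so r6c1 = 4.
1 is placed in column 4; hence r6c4 = 5.
5 is placed in row 6, which forces r6c5 = 1.
Column 6 now contains 6, which forces r6c6 = 3.
Cage d needs sum 10, so r1c2 = 1.
Cage d needs sum 10, which forces r1c3 = 5.
Cage d needs sum 10, so r2c2 = 3.
Column 3 now contains 3; hence r2c3 = 1.
5 is placed in column 4, so r2c4 = 2.
Column 5 now contains 2, leaving r2c5 = 5.
Row 5 now contains 6, so r5c2 = 5.
5 is placed in row 6, so r6c2 = 6.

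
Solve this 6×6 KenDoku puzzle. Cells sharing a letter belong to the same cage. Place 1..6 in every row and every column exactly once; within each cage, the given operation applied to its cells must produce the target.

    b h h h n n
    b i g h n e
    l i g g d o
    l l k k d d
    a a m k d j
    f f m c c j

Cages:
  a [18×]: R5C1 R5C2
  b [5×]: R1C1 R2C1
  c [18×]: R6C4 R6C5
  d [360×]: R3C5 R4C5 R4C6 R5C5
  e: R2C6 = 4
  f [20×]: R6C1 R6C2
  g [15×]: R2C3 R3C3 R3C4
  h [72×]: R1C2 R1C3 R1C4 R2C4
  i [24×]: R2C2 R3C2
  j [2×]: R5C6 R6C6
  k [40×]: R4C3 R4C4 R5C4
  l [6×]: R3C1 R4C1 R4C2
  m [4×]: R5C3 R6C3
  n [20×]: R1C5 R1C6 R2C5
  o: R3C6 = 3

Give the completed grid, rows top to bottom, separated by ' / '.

Cage e is given, leaving R2C6 = 4.
O is a freebie; hence R3C6 = 3.
4 is placed in row 2, leaving R2C2 = 6.
Cage g needs product 15, leaving R2C3 = 3.
Cage i needs two cells with product 24; hence R3C2 = 4.
Column 2 now contains 6, leaving R5C2 = 3.
4 is placed in column 2, leaving R6C2 = 5.
Cage h needs product 72, so R1C2 = 2.
Cage h needs product 72; hence R1C3 = 6.
The 4 cells of cage h must have product 72, so R1C4 = 3.
Cage h needs product 72, which forces R2C4 = 2.
Column 2 now contains 2, which forces R4C2 = 1.
Row 5 now contains 3, leaving R5C1 = 6.
5 is placed in row 6, so R6C1 = 4.
Row 6 now contains 4, leaving R6C3 = 1.
Column 4 already has 3, leaving R6C4 = 6.
6 is placed in row 6, so R6C5 = 3.
Row 6 already has 1, leaving R6C6 = 2.
The 3 cells of cage n must have product 20; hence R1C5 = 4.
The 3 cells of cage l must have product 6, so R3C1 = 2.
Column 3 now contains 1, which forces R3C3 = 5.
The 3 cells of cage g must have product 15, leaving R3C4 = 1.
Cage d needs product 360, which forces R3C5 = 6.
Column 1 already has 6; hence R4C1 = 3.
Cage k has product 40, which forces R4C3 = 2.
Row 4 already has 2, leaving R4C5 = 5.
Cage d needs product 360; hence R4C6 = 6.
Column 3 now contains 1, leaving R5C3 = 4.
Row 5 already has 4; hence R5C4 = 5.
Column 5 now contains 5, so R5C5 = 2.
Column 6 now contains 2, leaving R5C6 = 1.
1 is placed in column 6, which forces R1C6 = 5.
Column 5 now contains 5, which forces R2C5 = 1.
Row 4 now contains 5, which forces R4C4 = 4.
5 is placed in row 1, so R1C1 = 1.
Row 2 now contains 1, leaving R2C1 = 5.

1 2 6 3 4 5 / 5 6 3 2 1 4 / 2 4 5 1 6 3 / 3 1 2 4 5 6 / 6 3 4 5 2 1 / 4 5 1 6 3 2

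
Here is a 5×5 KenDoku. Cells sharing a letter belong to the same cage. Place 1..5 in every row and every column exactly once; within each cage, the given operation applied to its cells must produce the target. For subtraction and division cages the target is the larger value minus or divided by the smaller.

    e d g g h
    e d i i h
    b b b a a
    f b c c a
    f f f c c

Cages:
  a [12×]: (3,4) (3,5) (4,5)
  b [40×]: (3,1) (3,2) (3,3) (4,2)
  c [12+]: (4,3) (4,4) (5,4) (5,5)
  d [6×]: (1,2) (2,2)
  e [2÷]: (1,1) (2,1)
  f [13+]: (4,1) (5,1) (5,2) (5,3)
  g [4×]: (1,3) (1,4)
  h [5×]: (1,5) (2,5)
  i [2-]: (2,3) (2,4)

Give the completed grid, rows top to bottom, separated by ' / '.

The only place for 3 in row 1 is (1,2).
Column 2 now contains 3, so (2,2) = 2.
Cage e's pair has quotient 2, so (1,1) = 2.
The 4 cells of cage b must have product 40; hence (3,3) = 2.
Row 1 needs a 5, and only (1,5) is open for it.
Column 5 already has 5, so (2,5) = 1.
Row 2 already has 1, leaving (2,1) = 4.
The 3 cells of cage a must have product 12; hence (3,4) = 1.
Cage g needs two cells with product 4, leaving (1,3) = 1.
1 is placed in column 4; hence (1,4) = 4.
Row 3 already has 1, leaving (3,1) = 5.
Cage b has product 40, which forces (3,2) = 4.
4 is placed in row 3, so (3,5) = 3.
Cage b needs product 40; hence (4,2) = 1.
3 is placed in column 5; hence (4,5) = 4.
Column 2 now contains 1; hence (5,2) = 5.
4 is placed in column 5, so (5,5) = 2.
1 is placed in row 4, leaving (4,1) = 3.
The 4 cells of cage c must have sum 12; hence (4,3) = 5.
Cage c needs sum 12, so (4,4) = 2.
Cage f has sum 13; hence (5,1) = 1.
Cage f needs sum 13, which forces (5,3) = 4.
Row 5 already has 2, so (5,4) = 3.
5 is placed in column 3, leaving (2,3) = 3.
Column 4 now contains 3, which forces (2,4) = 5.

2 3 1 4 5 / 4 2 3 5 1 / 5 4 2 1 3 / 3 1 5 2 4 / 1 5 4 3 2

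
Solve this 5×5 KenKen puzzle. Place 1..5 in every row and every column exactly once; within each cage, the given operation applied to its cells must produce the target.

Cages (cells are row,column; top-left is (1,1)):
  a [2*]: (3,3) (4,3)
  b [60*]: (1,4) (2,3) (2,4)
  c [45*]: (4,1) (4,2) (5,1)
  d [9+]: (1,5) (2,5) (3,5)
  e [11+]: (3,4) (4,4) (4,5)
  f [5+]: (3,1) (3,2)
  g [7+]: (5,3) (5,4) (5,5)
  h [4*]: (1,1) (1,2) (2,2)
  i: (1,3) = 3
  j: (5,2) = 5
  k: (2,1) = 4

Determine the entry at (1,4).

4

Cage i is given, leaving (1,3) = 3.
K is a freebie, leaving (2,1) = 4.
Row 2 already has 4; hence (2,3) = 5.
Row 2 now contains 5, leaving (2,4) = 3.
The 3 cells of cage c must have product 45, leaving (4,1) = 5.
The 3 cells of cage c must have product 45, so (4,2) = 3.
Cage c has product 45, so (5,1) = 3.
Cage j is a single given cell; hence (5,2) = 5.
Cage b has product 60, leaving (1,4) = 4.
4 is placed in row 1, leaving (1,5) = 5.
The two cells of cage f must have sum 5, so (3,1) = 1.
Cage f needs two cells with sum 5, leaving (3,2) = 4.
Row 3 now contains 1, which forces (3,3) = 2.
The 3 cells of cage e must have sum 11, so (3,4) = 5.
Cage d needs sum 9, so (3,5) = 3.
Column 3 now contains 2, so (4,3) = 1.
Column 4 now contains 4; hence (4,4) = 2.
2 is placed in row 4, which forces (4,5) = 4.
Column 3 now contains 1; hence (5,3) = 4.
2 is placed in column 4, so (5,4) = 1.
Row 5 now contains 1, which forces (5,5) = 2.
Column 1 now contains 1; hence (1,1) = 2.
4 is placed in row 1, which forces (1,2) = 1.
The 3 cells of cage h must have product 4, which forces (2,2) = 2.
Column 5 already has 2; hence (2,5) = 1.
Completed grid: 2 1 3 4 5 / 4 2 5 3 1 / 1 4 2 5 3 / 5 3 1 2 4 / 3 5 4 1 2.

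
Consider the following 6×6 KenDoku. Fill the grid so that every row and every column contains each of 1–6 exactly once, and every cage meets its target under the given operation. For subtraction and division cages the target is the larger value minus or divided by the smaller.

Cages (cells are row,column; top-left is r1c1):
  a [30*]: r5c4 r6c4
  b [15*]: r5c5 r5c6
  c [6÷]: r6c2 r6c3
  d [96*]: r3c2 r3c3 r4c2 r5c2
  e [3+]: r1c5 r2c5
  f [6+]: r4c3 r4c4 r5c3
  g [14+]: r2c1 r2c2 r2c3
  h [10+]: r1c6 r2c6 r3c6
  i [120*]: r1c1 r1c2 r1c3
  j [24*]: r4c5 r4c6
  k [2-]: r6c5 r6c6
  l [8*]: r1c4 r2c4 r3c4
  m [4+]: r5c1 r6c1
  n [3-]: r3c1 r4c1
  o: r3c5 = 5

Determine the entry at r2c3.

3

Cage o is given, leaving r3c5 = 5.
Column 5 now contains 5, so r5c5 = 3.
Row 5 already has 3, so r5c6 = 5.
Row 5 already has 3, leaving r5c1 = 1.
1 is placed in row 5, leaving r5c3 = 2.
Row 5 already has 5, which forces r5c4 = 6.
Cage m needs two cells with sum 4; hence r6c1 = 3.
Cage a needs two cells with product 30; hence r6c4 = 5.
Cage n needs two cells with difference 3, leaving r3c1 = 2.
Column 3 already has 2, leaving r3c3 = 4.
4 is placed in row 3; hence r3c4 = 1.
Cage n needs two cells with difference 3, which forces r4c1 = 5.
Column 4 already has 1, so r4c4 = 3.
6 is placed in row 5; hence r5c2 = 4.
Cage i needs product 120, leaving r1c1 = 4.
4 is placed in row 1, so r1c4 = 2.
2 is placed in row 1; hence r1c5 = 1.
Column 1 already has 5, so r2c1 = 6.
Column 4 already has 2, so r2c4 = 4.
Column 5 already has 1, leaving r2c5 = 2.
3 is placed in row 4, leaving r4c3 = 1.
Column 3 now contains 1, so r6c3 = 6.
Row 6 already has 6, leaving r6c5 = 4.
4 is placed in row 6, which forces r6c6 = 2.
Cage i needs product 120; hence r1c2 = 6.
Column 3 already has 6, leaving r1c3 = 5.
Row 1 now contains 6, which forces r1c6 = 3.
5 is placed in column 3, leaving r2c3 = 3.
The 3 cells of cage h must have sum 10, which forces r2c6 = 1.
The 4 cells of cage d must have product 96, which forces r3c2 = 3.
Column 6 already has 3, which forces r3c6 = 6.
Row 4 now contains 1, leaving r4c2 = 2.
4 is placed in column 5, leaving r4c5 = 6.
Cage j's pair has product 24, leaving r4c6 = 4.
Row 6 already has 6, so r6c2 = 1.
Row 2 already has 3, so r2c2 = 5.
The full grid is 4 6 5 2 1 3 / 6 5 3 4 2 1 / 2 3 4 1 5 6 / 5 2 1 3 6 4 / 1 4 2 6 3 5 / 3 1 6 5 4 2.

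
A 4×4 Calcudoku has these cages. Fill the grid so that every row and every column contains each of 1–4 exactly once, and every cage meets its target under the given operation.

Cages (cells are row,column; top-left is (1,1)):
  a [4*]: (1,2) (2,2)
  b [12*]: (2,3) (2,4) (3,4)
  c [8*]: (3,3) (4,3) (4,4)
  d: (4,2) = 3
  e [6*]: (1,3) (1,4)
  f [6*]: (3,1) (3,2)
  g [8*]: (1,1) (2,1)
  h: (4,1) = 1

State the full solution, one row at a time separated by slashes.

Cage h is a single given cell; hence (4,1) = 1.
D is a freebie, leaving (4,2) = 3.
Cage f's pair has product 6; hence (3,1) = 3.
Column 2 already has 3, leaving (3,2) = 2.
The 3 cells of cage c must have product 8, so (3,3) = 1.
1 is placed in row 3, so (3,4) = 4.
Column 4 now contains 4, so (4,4) = 2.
Cage e needs two cells with product 6; hence (1,3) = 2.
Column 4 now contains 2, so (1,4) = 3.
Cage b needs product 12; hence (2,3) = 3.
Cage b needs product 12; hence (2,4) = 1.
Row 4 already has 2, leaving (4,3) = 4.
Row 1 now contains 2, which forces (1,1) = 4.
Cage a's pair has product 4; hence (1,2) = 1.
Cage g's pair has product 8; hence (2,1) = 2.
Row 2 already has 1, leaving (2,2) = 4.

4 1 2 3 / 2 4 3 1 / 3 2 1 4 / 1 3 4 2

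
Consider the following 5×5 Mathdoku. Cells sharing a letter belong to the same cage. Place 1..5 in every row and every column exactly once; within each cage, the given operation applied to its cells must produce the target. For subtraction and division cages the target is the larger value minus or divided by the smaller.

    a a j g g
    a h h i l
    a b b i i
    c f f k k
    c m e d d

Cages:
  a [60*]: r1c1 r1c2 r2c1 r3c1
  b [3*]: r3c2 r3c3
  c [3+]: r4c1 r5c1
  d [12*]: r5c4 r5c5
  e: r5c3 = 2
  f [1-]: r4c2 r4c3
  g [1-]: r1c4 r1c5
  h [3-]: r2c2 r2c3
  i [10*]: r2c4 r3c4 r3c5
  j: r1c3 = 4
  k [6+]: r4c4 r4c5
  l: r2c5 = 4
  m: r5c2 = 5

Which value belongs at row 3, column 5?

Cage j is a single given cell, which forces r1c3 = 4.
L is a freebie, leaving r2c5 = 4.
Cage m is a single given cell; hence r5c2 = 5.
E is a freebie; hence r5c3 = 2.
Column 5 now contains 4, so r5c5 = 3.
Cage h's pair has difference 3, which forces r2c2 = 2.
The two cells of cage h must have difference 3, leaving r2c3 = 5.
5 is placed in row 2, so r2c4 = 1.
Cage c's pair has sum 3, so r4c1 = 2.
2 is placed in column 2, leaving r4c2 = 4.
Row 4 now contains 4; hence r4c4 = 5.
5 is placed in row 4; hence r4c5 = 1.
Row 5 already has 2, leaving r5c1 = 1.
Row 5 already has 3, leaving r5c4 = 4.
The 4 cells of cage a must have product 60, which forces r1c1 = 5.
Cage a has product 60, leaving r1c2 = 1.
The two cells of cage g must have difference 1, which forces r1c4 = 3.
Column 5 already has 1, leaving r1c5 = 2.
Row 2 already has 1, so r2c1 = 3.
The 4 cells of cage a must have product 60, so r3c1 = 4.
1 is placed in column 2, leaving r3c2 = 3.
3 is placed in row 3; hence r3c3 = 1.
5 is placed in column 4, which forces r3c4 = 2.
The 3 cells of cage i must have product 10, so r3c5 = 5.
Row 4 now contains 1; hence r4c3 = 3.
Completed grid: 5 1 4 3 2 / 3 2 5 1 4 / 4 3 1 2 5 / 2 4 3 5 1 / 1 5 2 4 3.

5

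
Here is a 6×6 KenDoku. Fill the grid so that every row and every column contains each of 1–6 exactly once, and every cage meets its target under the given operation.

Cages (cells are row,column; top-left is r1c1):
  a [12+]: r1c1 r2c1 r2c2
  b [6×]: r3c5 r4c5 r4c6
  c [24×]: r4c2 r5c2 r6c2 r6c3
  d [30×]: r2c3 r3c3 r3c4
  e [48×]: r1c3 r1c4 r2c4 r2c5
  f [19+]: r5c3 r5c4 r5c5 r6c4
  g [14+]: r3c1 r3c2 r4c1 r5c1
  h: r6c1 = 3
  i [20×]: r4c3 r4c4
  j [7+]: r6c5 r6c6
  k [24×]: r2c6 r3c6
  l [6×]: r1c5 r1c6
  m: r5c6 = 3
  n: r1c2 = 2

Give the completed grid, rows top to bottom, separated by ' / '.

5 2 4 3 6 1 / 2 5 3 1 4 6 / 6 3 2 5 1 4 / 1 6 5 4 3 2 / 4 1 6 2 5 3 / 3 4 1 6 2 5

Cage n is a single given cell, leaving r1c2 = 2.
Cage m is a single given cell, so r5c6 = 3.
H is a freebie, which forces r6c1 = 3.
In row 1, 5 can only go at r1c1, so r1c1 = 5.
Column 6 needs a 5, and only r6c6 is open for it.
The two cells of cage j must have sum 7; hence r6c5 = 2.
Row 6 now contains 2, which forces r6c3 = 1.
In row 4, 3 can only go at r4c5, so r4c5 = 3.
Column 5 now contains 3; hence r3c5 = 1.
Cage b has product 6, leaving r4c6 = 2.
Column 5 now contains 1, so r1c5 = 6.
The two cells of cage l must have product 6, leaving r1c6 = 1.
6 is placed in column 5, so r2c5 = 4.
Row 2 already has 4; hence r2c6 = 6.
Column 6 already has 6; hence r3c6 = 4.
4 is placed in column 5, so r5c5 = 5.
Cage a has sum 12; hence r2c1 = 2.
The 3 cells of cage a must have sum 12; hence r2c2 = 5.
Row 2 now contains 5, so r2c3 = 3.
Cage e has product 48; hence r2c4 = 1.
Column 1 now contains 2, which forces r3c1 = 6.
Column 2 already has 5; hence r3c2 = 3.
3 is placed in column 3, so r1c3 = 4.
Cage e has product 48, leaving r1c4 = 3.
4 is placed in column 3, so r4c3 = 5.
Row 4 already has 5, which forces r4c4 = 4.
4 is placed in column 3; hence r5c3 = 6.
Row 5 already has 6, so r5c4 = 2.
4 is placed in column 4, so r6c4 = 6.
Column 3 already has 5, which forces r3c3 = 2.
Column 4 already has 2, leaving r3c4 = 5.
Row 4 now contains 4, which forces r4c1 = 1.
Cage c has product 24, which forces r4c2 = 6.
The 4 cells of cage g must have sum 14; hence r5c1 = 4.
The 4 cells of cage c must have product 24, which forces r5c2 = 1.
Row 6 already has 6, leaving r6c2 = 4.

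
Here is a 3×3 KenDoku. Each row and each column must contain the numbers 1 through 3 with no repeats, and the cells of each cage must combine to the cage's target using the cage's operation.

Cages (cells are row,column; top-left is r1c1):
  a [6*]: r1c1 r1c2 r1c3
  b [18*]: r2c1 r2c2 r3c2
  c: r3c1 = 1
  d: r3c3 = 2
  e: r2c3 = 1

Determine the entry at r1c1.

Cage b has product 18; hence r2c1 = 3.
Cage b needs product 18, so r2c2 = 2.
Cage e is a single given cell, so r2c3 = 1.
C is a freebie, leaving r3c1 = 1.
Cage b needs product 18, so r3c2 = 3.
Cage d is given, so r3c3 = 2.
Column 1 already has 1; hence r1c1 = 2.
Column 2 now contains 3, so r1c2 = 1.
Column 3 now contains 2, so r1c3 = 3.
Filled in: 2 1 3 / 3 2 1 / 1 3 2.

2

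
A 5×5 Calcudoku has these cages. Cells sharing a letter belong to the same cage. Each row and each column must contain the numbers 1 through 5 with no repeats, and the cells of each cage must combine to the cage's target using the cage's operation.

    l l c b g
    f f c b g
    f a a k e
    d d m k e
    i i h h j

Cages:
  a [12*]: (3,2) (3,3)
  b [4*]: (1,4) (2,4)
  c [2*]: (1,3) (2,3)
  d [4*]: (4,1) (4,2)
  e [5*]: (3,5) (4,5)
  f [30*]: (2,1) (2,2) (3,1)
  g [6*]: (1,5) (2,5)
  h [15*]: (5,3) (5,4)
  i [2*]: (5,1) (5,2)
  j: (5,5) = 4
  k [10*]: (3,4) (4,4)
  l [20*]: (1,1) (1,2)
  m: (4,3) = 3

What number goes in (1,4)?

Cage m is a single given cell, leaving (4,3) = 3.
Column 3 already has 3, leaving (5,3) = 5.
Row 5 now contains 5, leaving (5,4) = 3.
Cage j is given, leaving (5,5) = 4.
Cage a needs two cells with product 12, leaving (3,2) = 3.
Column 3 already has 3; hence (3,3) = 4.
Cage f needs product 30; hence (2,1) = 3.
Row 2 now contains 3; hence (2,5) = 2.
Cage c's pair has product 2; hence (1,3) = 2.
Column 5 now contains 2, leaving (1,5) = 3.
Row 2 already has 2; hence (2,2) = 5.
Row 2 already has 2, so (2,3) = 1.
Row 2 now contains 1, leaving (2,4) = 4.
Cage f needs product 30, so (3,1) = 2.
Row 3 already has 2, so (3,4) = 5.
5 is placed in row 3; hence (3,5) = 1.
Column 4 already has 5; hence (4,4) = 2.
1 is placed in column 5, which forces (4,5) = 5.
2 is placed in column 1, which forces (5,1) = 1.
1 is placed in row 5; hence (5,2) = 2.
The two cells of cage l must have product 20; hence (1,1) = 5.
Column 2 already has 5, so (1,2) = 4.
Column 4 already has 4; hence (1,4) = 1.
1 is placed in column 1, so (4,1) = 4.
Cage d's pair has product 4, so (4,2) = 1.
Completed grid: 5 4 2 1 3 / 3 5 1 4 2 / 2 3 4 5 1 / 4 1 3 2 5 / 1 2 5 3 4.

1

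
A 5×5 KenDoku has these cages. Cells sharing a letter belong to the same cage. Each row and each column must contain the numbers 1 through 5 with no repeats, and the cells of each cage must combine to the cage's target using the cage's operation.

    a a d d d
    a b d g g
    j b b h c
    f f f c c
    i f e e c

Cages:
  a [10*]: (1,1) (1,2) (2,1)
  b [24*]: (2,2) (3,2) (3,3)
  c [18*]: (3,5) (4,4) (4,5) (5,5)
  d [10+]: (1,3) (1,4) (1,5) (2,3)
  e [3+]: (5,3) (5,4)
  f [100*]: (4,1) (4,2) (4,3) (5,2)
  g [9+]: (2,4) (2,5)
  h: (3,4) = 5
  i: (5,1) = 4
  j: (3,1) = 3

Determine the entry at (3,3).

J is a freebie, leaving (3,1) = 3.
H is a freebie; hence (3,4) = 5.
Cage c has product 18, so (4,4) = 3.
Cage i is a single given cell, so (5,1) = 4.
The 4 cells of cage f must have product 100, so (5,2) = 5.
Cage b has product 24, leaving (2,2) = 3.
Column 4 already has 5, which forces (2,4) = 4.
Cage g's pair has sum 9, so (2,5) = 5.
The 4 cells of cage c must have product 18, which forces (5,5) = 3.
Cage a has product 10, which forces (1,1) = 5.
Row 1 now contains 5, which forces (1,3) = 3.
Column 1 already has 5, leaving (4,1) = 1.
Row 4 now contains 1; hence (4,2) = 4.
4 is placed in row 4, leaving (4,3) = 5.
Row 4 now contains 1, so (4,5) = 2.
The 3 cells of cage a must have product 10, so (1,2) = 1.
Row 1 already has 1; hence (1,4) = 2.
The 4 cells of cage d must have sum 10, leaving (1,5) = 4.
Column 1 now contains 1; hence (2,1) = 2.
Row 2 already has 2, leaving (2,3) = 1.
4 is placed in column 2, which forces (3,2) = 2.
Cage b needs product 24; hence (3,3) = 4.
2 is placed in column 5; hence (3,5) = 1.
Column 3 now contains 1, which forces (5,3) = 2.
Column 4 already has 2, leaving (5,4) = 1.
The full grid is 5 1 3 2 4 / 2 3 1 4 5 / 3 2 4 5 1 / 1 4 5 3 2 / 4 5 2 1 3.

4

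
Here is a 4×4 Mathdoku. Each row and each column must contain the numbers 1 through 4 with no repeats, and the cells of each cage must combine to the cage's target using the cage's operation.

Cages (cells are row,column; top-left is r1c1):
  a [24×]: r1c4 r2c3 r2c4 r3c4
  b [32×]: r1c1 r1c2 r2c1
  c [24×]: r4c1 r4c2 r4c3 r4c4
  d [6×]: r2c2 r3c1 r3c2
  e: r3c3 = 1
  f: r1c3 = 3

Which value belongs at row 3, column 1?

3

Cage b needs product 32, leaving r1c1 = 2.
Cage b needs product 32, so r1c2 = 4.
Cage f is a single given cell, so r1c3 = 3.
Row 1 already has 3; hence r1c4 = 1.
Cage b needs product 32, leaving r2c1 = 4.
E is a freebie, so r3c3 = 1.
The 3 cells of cage d must have product 6, so r2c2 = 1.
1 is placed in column 3, so r2c3 = 2.
Cage a has product 24, so r2c4 = 3.
Row 3 now contains 1, leaving r3c1 = 3.
The 3 cells of cage d must have product 6, leaving r3c2 = 2.
The 4 cells of cage a must have product 24; hence r3c4 = 4.
3 is placed in column 1, leaving r4c1 = 1.
2 is placed in column 2; hence r4c2 = 3.
Column 3 already has 2, leaving r4c3 = 4.
Column 4 now contains 4, so r4c4 = 2.
Completed grid: 2 4 3 1 / 4 1 2 3 / 3 2 1 4 / 1 3 4 2.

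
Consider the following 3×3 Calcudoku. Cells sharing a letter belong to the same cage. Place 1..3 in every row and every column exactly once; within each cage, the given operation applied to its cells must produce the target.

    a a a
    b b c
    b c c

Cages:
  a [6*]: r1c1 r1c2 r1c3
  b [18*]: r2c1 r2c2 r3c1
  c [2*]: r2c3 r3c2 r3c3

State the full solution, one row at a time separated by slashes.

The 3 cells of cage b must have product 18, leaving r2c1 = 2.
Cage b needs product 18; hence r2c2 = 3.
Cage c needs product 2; hence r2c3 = 1.
Cage b needs product 18, so r3c1 = 3.
Cage c has product 2; hence r3c2 = 1.
Cage c needs product 2, leaving r3c3 = 2.
3 is placed in column 1, which forces r1c1 = 1.
1 is placed in column 2, which forces r1c2 = 2.
Column 3 already has 2, so r1c3 = 3.

1 2 3 / 2 3 1 / 3 1 2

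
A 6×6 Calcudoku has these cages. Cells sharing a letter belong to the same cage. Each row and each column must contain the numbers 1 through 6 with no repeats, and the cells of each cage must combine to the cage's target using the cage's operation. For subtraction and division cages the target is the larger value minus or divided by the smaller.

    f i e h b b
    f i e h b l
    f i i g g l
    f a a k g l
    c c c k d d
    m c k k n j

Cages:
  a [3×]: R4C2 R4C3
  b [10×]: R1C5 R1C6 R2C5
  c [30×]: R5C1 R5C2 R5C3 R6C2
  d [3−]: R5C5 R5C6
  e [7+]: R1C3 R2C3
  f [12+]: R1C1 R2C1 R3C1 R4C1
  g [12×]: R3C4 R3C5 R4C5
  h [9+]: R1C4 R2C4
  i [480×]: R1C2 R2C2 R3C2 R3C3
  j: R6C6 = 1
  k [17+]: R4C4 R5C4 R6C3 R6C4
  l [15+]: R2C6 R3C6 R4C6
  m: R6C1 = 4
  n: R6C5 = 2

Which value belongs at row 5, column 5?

Cage i has product 480, leaving R3C3 = 4.
M is a freebie, so R6C1 = 4.
Cage n is a single given cell, which forces R6C5 = 2.
Cage j is given, leaving R6C6 = 1.
Cage b has product 10, so R1C6 = 2.
Column 1 needs a 5, and only R5C1 is open for it.
Cage c has product 30; hence R6C2 = 3.
Column 2 already has 3; hence R4C2 = 1.
The two cells of cage a must have product 3, which forces R4C3 = 3.
Column 2 already has 1; hence R5C2 = 2.
2 is placed in row 5, which forces R5C3 = 1.
Row 5 already has 1, leaving R5C4 = 4.
Cage e needs two cells with sum 7, leaving R1C3 = 5.
Row 1 already has 5, leaving R1C5 = 1.
Cage e's pair has sum 7, which forces R2C3 = 2.
Column 5 now contains 1, which forces R2C5 = 5.
Column 5 now contains 1; hence R3C5 = 3.
The 4 cells of cage k must have sum 17, which forces R4C4 = 2.
3 is placed in column 5, leaving R5C5 = 6.
6 is placed in row 5, leaving R5C6 = 3.
Column 3 now contains 5; hence R6C3 = 6.
Row 6 already has 6, which forces R6C4 = 5.
Cage f has sum 12, which forces R1C1 = 3.
Row 1 already has 3, which forces R1C4 = 6.
Cage f has sum 12, which forces R2C1 = 1.
6 is placed in column 4, leaving R2C4 = 3.
The 4 cells of cage f must have sum 12, which forces R3C1 = 2.
Cage i needs product 480, which forces R3C2 = 5.
Column 4 already has 2; hence R3C4 = 1.
5 is placed in row 3, which forces R3C6 = 6.
Row 4 now contains 2; hence R4C1 = 6.
Column 5 already has 6, so R4C5 = 4.
Row 4 already has 4, so R4C6 = 5.
Row 1 now contains 6; hence R1C2 = 4.
Cage i has product 480, so R2C2 = 6.
6 is placed in column 6; hence R2C6 = 4.
Filled in: 3 4 5 6 1 2 / 1 6 2 3 5 4 / 2 5 4 1 3 6 / 6 1 3 2 4 5 / 5 2 1 4 6 3 / 4 3 6 5 2 1.

6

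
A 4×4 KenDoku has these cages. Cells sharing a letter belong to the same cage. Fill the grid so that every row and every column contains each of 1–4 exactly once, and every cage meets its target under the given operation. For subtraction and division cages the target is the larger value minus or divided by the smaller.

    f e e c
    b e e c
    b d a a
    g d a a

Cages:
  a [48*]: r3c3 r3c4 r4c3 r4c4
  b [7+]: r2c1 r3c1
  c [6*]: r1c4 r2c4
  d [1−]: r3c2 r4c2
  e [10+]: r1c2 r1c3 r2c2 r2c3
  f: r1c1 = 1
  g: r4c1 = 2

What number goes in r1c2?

4

Cage f is a single given cell, which forces r1c1 = 1.
G is a freebie, so r4c1 = 2.
In row 3, 2 can only go at r3c2, so r3c2 = 2.
In row 3, 1 can only go at r3c4, so r3c4 = 1.
Cage a has product 48, so r3c3 = 4.
The 4 cells of cage a must have product 48, so r4c3 = 3.
Column 4 now contains 1, leaving r4c4 = 4.
3 is placed in column 3, which forces r1c3 = 2.
Row 1 already has 2, leaving r1c4 = 3.
The two cells of cage b must have sum 7, which forces r2c1 = 4.
Row 2 now contains 4, leaving r2c2 = 3.
The 4 cells of cage e must have sum 10, leaving r2c3 = 1.
Column 4 now contains 3, leaving r2c4 = 2.
Row 3 now contains 4, so r3c1 = 3.
Row 4 now contains 3, so r4c2 = 1.
3 is placed in row 1, so r1c2 = 4.
Filled in: 1 4 2 3 / 4 3 1 2 / 3 2 4 1 / 2 1 3 4.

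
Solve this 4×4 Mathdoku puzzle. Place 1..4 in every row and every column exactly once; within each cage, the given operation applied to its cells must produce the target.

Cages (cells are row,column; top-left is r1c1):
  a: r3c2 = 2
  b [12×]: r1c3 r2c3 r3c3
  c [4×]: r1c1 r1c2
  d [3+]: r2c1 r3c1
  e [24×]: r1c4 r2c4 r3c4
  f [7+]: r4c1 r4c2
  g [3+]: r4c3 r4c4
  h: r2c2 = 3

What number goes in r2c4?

4

Cage h is given, which forces r2c2 = 3.
A is a freebie, which forces r3c2 = 2.
Column 2 already has 3; hence r4c2 = 4.
Cage c needs two cells with product 4, leaving r1c1 = 4.
Column 2 already has 4, so r1c2 = 1.
1 is placed in row 1, leaving r1c3 = 3.
Row 1 now contains 3; hence r1c4 = 2.
The two cells of cage d must have sum 3, leaving r2c1 = 2.
Column 4 now contains 2, which forces r2c4 = 4.
Row 3 already has 2; hence r3c1 = 1.
Row 3 now contains 1; hence r3c3 = 4.
Column 4 now contains 4, so r3c4 = 3.
Row 4 already has 4; hence r4c1 = 3.
Column 4 now contains 2, so r4c4 = 1.
Row 2 now contains 4, which forces r2c3 = 1.
Row 4 already has 1; hence r4c3 = 2.
Filled in: 4 1 3 2 / 2 3 1 4 / 1 2 4 3 / 3 4 2 1.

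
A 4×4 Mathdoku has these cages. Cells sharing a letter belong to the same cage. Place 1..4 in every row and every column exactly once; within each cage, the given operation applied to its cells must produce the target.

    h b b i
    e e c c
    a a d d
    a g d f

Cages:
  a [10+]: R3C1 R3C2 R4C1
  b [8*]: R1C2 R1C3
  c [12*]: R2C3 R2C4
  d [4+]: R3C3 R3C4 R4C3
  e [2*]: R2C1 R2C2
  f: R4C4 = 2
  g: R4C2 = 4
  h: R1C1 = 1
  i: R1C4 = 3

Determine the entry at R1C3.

Cage h is a single given cell, which forces R1C1 = 1.
Cage i is a single given cell; hence R1C4 = 3.
Column 1 already has 1; hence R2C1 = 2.
Row 2 already has 2, so R2C2 = 1.
Column 4 now contains 3; hence R2C4 = 4.
Column 1 already has 2, so R3C1 = 4.
4 is placed in row 3; hence R3C2 = 3.
Cage d needs sum 4, which forces R3C3 = 2.
The 3 cells of cage d must have sum 4; hence R3C4 = 1.
Column 1 already has 4, which forces R4C1 = 3.
G is a freebie, leaving R4C2 = 4.
Cage d needs sum 4, leaving R4C3 = 1.
Cage f is given, which forces R4C4 = 2.
Column 2 already has 4, so R1C2 = 2.
Column 3 now contains 2, which forces R1C3 = 4.
4 is placed in row 2, so R2C3 = 3.
The full grid is 1 2 4 3 / 2 1 3 4 / 4 3 2 1 / 3 4 1 2.

4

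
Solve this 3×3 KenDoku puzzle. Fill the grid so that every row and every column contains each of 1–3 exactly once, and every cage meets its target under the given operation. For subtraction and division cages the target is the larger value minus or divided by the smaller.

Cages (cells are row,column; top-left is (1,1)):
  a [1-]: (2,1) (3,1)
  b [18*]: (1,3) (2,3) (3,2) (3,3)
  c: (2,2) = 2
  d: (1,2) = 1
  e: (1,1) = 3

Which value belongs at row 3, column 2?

E is a freebie, which forces (1,1) = 3.
Cage d is given, leaving (1,2) = 1.
Row 1 now contains 1, leaving (1,3) = 2.
Cage c is given, leaving (2,2) = 2.
The 4 cells of cage b must have product 18; hence (3,2) = 3.
2 is placed in column 3, which forces (3,3) = 1.
Row 2 already has 2, so (2,1) = 1.
Column 3 now contains 1; hence (2,3) = 3.
Row 3 now contains 1, leaving (3,1) = 2.
Filled in: 3 1 2 / 1 2 3 / 2 3 1.

3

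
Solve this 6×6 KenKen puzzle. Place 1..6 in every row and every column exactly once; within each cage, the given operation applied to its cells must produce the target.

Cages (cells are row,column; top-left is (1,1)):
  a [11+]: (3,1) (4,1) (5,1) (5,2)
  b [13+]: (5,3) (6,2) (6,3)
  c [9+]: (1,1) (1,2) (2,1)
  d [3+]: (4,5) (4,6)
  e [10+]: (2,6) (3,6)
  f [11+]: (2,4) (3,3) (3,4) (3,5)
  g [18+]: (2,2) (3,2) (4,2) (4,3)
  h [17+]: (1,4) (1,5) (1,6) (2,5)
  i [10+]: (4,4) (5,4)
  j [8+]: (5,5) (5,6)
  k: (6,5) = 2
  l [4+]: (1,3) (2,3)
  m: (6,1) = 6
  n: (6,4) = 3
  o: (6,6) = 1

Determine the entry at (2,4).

5

M is a freebie, which forces (6,1) = 6.
Cage n is given, which forces (6,4) = 3.
K is a freebie; hence (6,5) = 2.
O is a freebie, leaving (6,6) = 1.
Column 5 already has 2, leaving (4,5) = 1.
Column 6 already has 1; hence (4,6) = 2.
Cage b needs sum 13, leaving (5,3) = 4.
Row 5 already has 4, leaving (5,4) = 6.
The 3 cells of cage b must have sum 13, so (6,2) = 4.
Cage b has sum 13; hence (6,3) = 5.
Cage g has sum 18, leaving (4,2) = 5.
The 4 cells of cage g must have sum 18, leaving (4,3) = 6.
Column 4 now contains 6, leaving (4,4) = 4.
Row 4 already has 4, so (4,1) = 3.
Column 3 needs a 2, and only (3,3) is open for it.
In row 3, 3 can only go at (3,5), so (3,5) = 3.
3 is placed in column 5, which forces (5,5) = 5.
Cage j's pair has sum 8, which forces (5,6) = 3.
Cage a needs sum 11, which forces (3,1) = 5.
Row 3 already has 5, so (3,4) = 1.
Column 4 now contains 1, which forces (1,4) = 2.
The 4 cells of cage h must have sum 17, so (1,6) = 5.
The 4 cells of cage g must have sum 18, which forces (2,2) = 1.
Row 2 already has 1, leaving (2,3) = 3.
Column 4 now contains 1, which forces (2,4) = 5.
1 is placed in row 3, which forces (3,2) = 6.
6 is placed in row 3, leaving (3,6) = 4.
Column 2 now contains 1, which forces (5,2) = 2.
The 3 cells of cage c must have sum 9; hence (1,1) = 4.
6 is placed in column 2, leaving (1,2) = 3.
3 is placed in column 3, so (1,3) = 1.
Row 1 already has 4, leaving (1,5) = 6.
The 3 cells of cage c must have sum 9, so (2,1) = 2.
Column 5 already has 6; hence (2,5) = 4.
4 is placed in column 6, so (2,6) = 6.
Row 5 now contains 2, so (5,1) = 1.
Filled in: 4 3 1 2 6 5 / 2 1 3 5 4 6 / 5 6 2 1 3 4 / 3 5 6 4 1 2 / 1 2 4 6 5 3 / 6 4 5 3 2 1.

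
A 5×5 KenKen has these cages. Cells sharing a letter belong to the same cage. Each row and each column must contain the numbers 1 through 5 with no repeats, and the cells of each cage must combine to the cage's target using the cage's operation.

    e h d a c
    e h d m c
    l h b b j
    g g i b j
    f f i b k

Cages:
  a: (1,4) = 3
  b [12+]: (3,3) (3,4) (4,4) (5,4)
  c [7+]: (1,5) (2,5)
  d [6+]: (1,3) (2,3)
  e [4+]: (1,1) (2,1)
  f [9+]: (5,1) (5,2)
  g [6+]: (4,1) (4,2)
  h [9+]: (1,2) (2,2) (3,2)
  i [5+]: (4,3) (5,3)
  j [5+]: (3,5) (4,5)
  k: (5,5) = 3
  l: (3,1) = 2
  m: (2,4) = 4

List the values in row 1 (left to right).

Cage a is given, leaving (1,4) = 3.
M is a freebie, which forces (2,4) = 4.
Cage l is given, which forces (3,1) = 2.
Cage k is a single given cell; hence (5,5) = 3.
3 is placed in row 1, so (1,1) = 1.
Cage e's pair has sum 4, so (2,1) = 3.
Cage b has sum 12, so (3,3) = 4.
4 is placed in row 3, which forces (3,5) = 1.
Column 5 already has 1, leaving (4,5) = 4.
Column 3 already has 4; hence (1,3) = 5.
Row 1 already has 5, which forces (1,5) = 2.
The two cells of cage d must have sum 6, so (2,3) = 1.
Column 5 already has 2, so (2,5) = 5.
Cage h has sum 9, leaving (3,2) = 3.
Row 3 now contains 1, which forces (3,4) = 5.
Row 4 already has 4, which forces (4,1) = 5.
Cage g needs two cells with sum 6, which forces (4,2) = 1.
Cage i needs two cells with sum 5, so (4,3) = 3.
Row 4 already has 1, leaving (4,4) = 2.
5 is placed in column 1, leaving (5,1) = 4.
Row 5 now contains 4, leaving (5,2) = 5.
Cage i needs two cells with sum 5, so (5,3) = 2.
Column 4 already has 2, so (5,4) = 1.
Row 1 already has 5; hence (1,2) = 4.
1 is placed in row 2; hence (2,2) = 2.
Completed grid: 1 4 5 3 2 / 3 2 1 4 5 / 2 3 4 5 1 / 5 1 3 2 4 / 4 5 2 1 3.

1 4 5 3 2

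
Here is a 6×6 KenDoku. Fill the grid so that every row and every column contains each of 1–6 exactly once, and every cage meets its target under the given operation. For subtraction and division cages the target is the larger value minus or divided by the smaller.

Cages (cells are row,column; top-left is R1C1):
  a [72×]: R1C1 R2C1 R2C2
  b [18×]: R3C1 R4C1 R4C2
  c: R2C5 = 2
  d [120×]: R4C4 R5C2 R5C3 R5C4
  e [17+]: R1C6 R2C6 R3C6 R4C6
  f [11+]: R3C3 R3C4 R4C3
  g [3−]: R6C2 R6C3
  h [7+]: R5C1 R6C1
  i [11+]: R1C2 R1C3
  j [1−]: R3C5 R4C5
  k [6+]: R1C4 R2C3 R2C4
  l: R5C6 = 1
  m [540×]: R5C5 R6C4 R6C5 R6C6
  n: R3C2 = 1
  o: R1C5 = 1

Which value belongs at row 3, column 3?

5

O is a freebie; hence R1C5 = 1.
Cage c is given, leaving R2C5 = 2.
Cage n is given, leaving R3C2 = 1.
The 4 cells of cage m must have product 540; hence R5C5 = 6.
Cage l is given, which forces R5C6 = 1.
Cage k has sum 6, which forces R1C4 = 2.
Row 1 needs a 3, and only R1C1 is open for it.
Column 1 now contains 3, so R3C1 = 6.
Cage b needs product 18, leaving R4C1 = 1.
Cage b has product 18, leaving R4C2 = 3.
Column 1 already has 6, which forces R2C1 = 4.
Cage a has product 72; hence R2C2 = 6.
6 is placed in row 2, which forces R2C6 = 5.
Column 2 already has 6, so R1C2 = 5.
Cage i needs two cells with sum 11, which forces R1C3 = 6.
Row 1 now contains 6, which forces R1C6 = 4.
Column 6 now contains 4, leaving R3C6 = 2.
Column 6 now contains 2, which forces R4C6 = 6.
6 is placed in column 6, which forces R6C6 = 3.
The 4 cells of cage m must have product 540, so R6C4 = 6.
Row 6 already has 3, which forces R6C5 = 5.
Cage j needs two cells with difference 1; hence R3C5 = 3.
Column 5 already has 5, so R4C5 = 4.
Cage h's pair has sum 7, leaving R5C1 = 5.
5 is placed in row 6, leaving R6C1 = 2.
Cage g's pair has difference 3, which forces R6C2 = 4.
5 is placed in row 6, which forces R6C3 = 1.
1 is placed in column 3, which forces R2C3 = 3.
Cage k needs sum 6, leaving R2C4 = 1.
Row 4 now contains 4; hence R4C3 = 2.
Row 4 now contains 4, which forces R4C4 = 5.
Column 2 already has 4, which forces R5C2 = 2.
Column 3 now contains 3, so R5C3 = 4.
4 is placed in row 5, which forces R5C4 = 3.
4 is placed in column 3, so R3C3 = 5.
Column 4 already has 5; hence R3C4 = 4.
The full grid is 3 5 6 2 1 4 / 4 6 3 1 2 5 / 6 1 5 4 3 2 / 1 3 2 5 4 6 / 5 2 4 3 6 1 / 2 4 1 6 5 3.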